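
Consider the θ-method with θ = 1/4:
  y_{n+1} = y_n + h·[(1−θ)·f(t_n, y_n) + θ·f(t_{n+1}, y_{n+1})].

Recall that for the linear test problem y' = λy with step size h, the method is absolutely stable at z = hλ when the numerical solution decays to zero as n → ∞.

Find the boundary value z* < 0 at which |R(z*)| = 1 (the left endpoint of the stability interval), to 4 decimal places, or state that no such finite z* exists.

z* = -4.0000.

On y'=λy, z=hλ:
  y_{n+1} = y_n + z·[3/4·y_n + 1/4·y_{n+1}] ⇒ (1 − 1/4z)y_{n+1} = (1 + 3/4z)y_n
  Hence R(z) = (1 + 3/4z)/(1 − 1/4z).

Boundary: |R(x)|=1, x<0.
x=-0.85: |R|=0.2990
R=−1: 1+3/4x = −1+1/4x ⇒ -1/2x=2 ⇒ x=2/(-1/2)=-4.0000
Confirm numerically:
  x=-3.495: |R|=0.86524 <1
  x=-3.214: |R|=0.78209 <1
  x=-3.177: |R|=0.77066 <1
  x=-2.490: |R|=0.53467 <1
  x=-4.545: |R|=1.12756 >1
  x=-4.490: |R|=1.11543 >1
  x=-4.060: |R|=1.01489 >1
Stable set (-4.0000, 0).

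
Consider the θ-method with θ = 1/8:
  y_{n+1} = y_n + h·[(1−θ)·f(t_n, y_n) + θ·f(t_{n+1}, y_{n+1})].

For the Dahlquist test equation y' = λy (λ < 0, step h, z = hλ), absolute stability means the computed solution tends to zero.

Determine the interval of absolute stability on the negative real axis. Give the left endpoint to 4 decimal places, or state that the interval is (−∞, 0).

z∈(-2.6667,0).

Test eqn y'=λy, z=hλ:
  y_{n+1} = y_n + z·[7/8·y_n + 1/8·y_{n+1}] ⇒ (1 − 1/8z)y_{n+1} = (1 + 7/8z)y_n
  ⇒ R(z) = (1 + 7/8z)/(1 − 1/8z).

Boundary: |R(x)|=1, x<0.
x=-1.33: |R|=0.1404
R=−1: 1+7/8x = −1+1/8x ⇒ -3/4x=2 ⇒ x=2/(-3/4)=-2.6667
Confirm numerically:
  x=-2.199: |R|=0.72487 <1
  x=-1.945: |R|=0.56461 <1
  x=-1.386: |R|=0.18133 <1
  x=-3.128: |R|=1.24874 >1
  x=-2.748: |R|=1.04540 >1
  x=-2.709: |R|=1.02372 >1
Stable set (-2.6667, 0).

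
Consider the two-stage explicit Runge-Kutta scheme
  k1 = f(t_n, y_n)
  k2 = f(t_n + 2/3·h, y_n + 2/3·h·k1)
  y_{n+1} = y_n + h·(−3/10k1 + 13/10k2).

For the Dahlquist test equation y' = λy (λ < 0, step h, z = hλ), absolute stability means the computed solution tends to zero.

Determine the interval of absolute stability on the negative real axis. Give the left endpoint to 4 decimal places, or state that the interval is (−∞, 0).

(-1.1538, 0).

With y'=λy (z=hλ):
  k1=λy_n ⇒ h·k1=z·y_n;  k2=λ(1+2/3z)y_n ⇒ h·k2=z(1+2/3z)y_n
  y_{n+1}/y_n = 1 − 3/10z + 13/10z(1+2/3z) = 1 + z + 13/15z²
  R(z) = 1 + z + 13/15z².

Need |R(x)|<1, x<0.
x=-0.9: |R|=0.8020
R=1: x+13/15x²=0 ⇒ x=−15/13=-1.1538; min R=1−1/(4·13/15)=0.7115>−1
Confirm numerically:
  x=-1.017: |R|=0.87938 <1
  x=-0.529: |R|=0.71353 <1
  x=-0.497: |R|=0.71707 <1
  x=-0.489: |R|=0.71824 <1
  x=-1.627: |R|=1.66718 >1
  x=-1.353: |R|=1.23353 >1
  x=-1.249: |R|=1.10300 >1
Stable set (-1.1538, 0).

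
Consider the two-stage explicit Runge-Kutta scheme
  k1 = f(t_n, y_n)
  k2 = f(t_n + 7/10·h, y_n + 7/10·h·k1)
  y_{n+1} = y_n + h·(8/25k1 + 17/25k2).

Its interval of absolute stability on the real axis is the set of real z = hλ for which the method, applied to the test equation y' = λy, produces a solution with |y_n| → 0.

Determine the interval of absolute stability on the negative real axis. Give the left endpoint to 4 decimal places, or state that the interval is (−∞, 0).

z∈(-2.1008,0).

With y'=λy (z=hλ):
  k1=λy_n ⇒ h·k1=z·y_n;  k2=λ(1+7/10z)y_n ⇒ h·k2=z(1+7/10z)y_n
  y_{n+1}/y_n = 1 + 8/25z + 17/25z(1+7/10z) = 1 + z + 119/250z²
  ⇒ R(z) = 1 + z + 119/250z².

Find x<0 with |R(x)|<1.
x=-0.77: |R|=0.5122
R=1: x+119/250x²=0 ⇒ x=−250/119=-2.1008; min R=1−1/(4·119/250)=0.4748>−1
Confirm numerically:
  x=-2.077: |R|=0.97643 <1
  x=-2.072: |R|=0.97156 <1
  x=-2.068: |R|=0.96767 <1
  x=-1.073: |R|=0.47503 <1
  x=-2.621: |R|=1.64895 >1
  x=-2.229: |R|=1.13598 >1
  x=-2.157: |R|=1.05766 >1
Stable set (-2.1008, 0).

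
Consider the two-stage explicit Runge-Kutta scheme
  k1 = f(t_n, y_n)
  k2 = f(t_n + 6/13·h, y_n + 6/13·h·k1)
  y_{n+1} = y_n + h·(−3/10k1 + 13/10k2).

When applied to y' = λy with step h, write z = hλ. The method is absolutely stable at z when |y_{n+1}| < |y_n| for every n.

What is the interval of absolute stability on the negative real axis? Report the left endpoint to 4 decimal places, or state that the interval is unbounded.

Test eqn y'=λy, z=hλ:
  k1=λy_n ⇒ h·k1=z·y_n;  k2=λ(1+6/13z)y_n ⇒ h·k2=z(1+6/13z)y_n
  y_{n+1}/y_n = 1 − 3/10z + 13/10z(1+6/13z) = 1 + z + 3/5z²
  Hence R(z) = 1 + z + 3/5z².

Solve |R(x)|<1 on ℝ⁻.
x=-1.65: |R|=0.9835
R=1: x+3/5x²=0 ⇒ x=−5/3=-1.6667; min R=1−1/(4·3/5)=0.5833>−1
Confirm numerically:
  x=-1.562: |R|=0.90191 <1
  x=-1.539: |R|=0.88211 <1
  x=-1.314: |R|=0.72196 <1
  x=-1.123: |R|=0.63368 <1
  x=-1.896: |R|=1.26089 >1
  x=-1.871: |R|=1.22938 >1
So |R|<1 on (-1.6667, 0).

(-1.6667, 0).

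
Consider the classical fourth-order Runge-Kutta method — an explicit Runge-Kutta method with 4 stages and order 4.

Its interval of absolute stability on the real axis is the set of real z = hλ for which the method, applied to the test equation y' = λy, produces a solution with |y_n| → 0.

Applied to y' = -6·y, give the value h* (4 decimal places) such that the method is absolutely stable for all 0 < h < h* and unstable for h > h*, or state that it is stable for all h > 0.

Set f=λy, z=hλ:
  order 4, 4-stage ⇒ R(z)=1+z+z^2/2+z^3/6+z^4/24
  (e.g. R(-1.21)=0.31611, |R|=0.31611)

Find x<0 with |R(x)|<1.
x=-1.21: |R|=0.3161
|R(-3.13)|=1.6569 |R(-3.01)|=1.3951 |R(-1.38)|=0.2853
Bisect:
  x_lo=-3.4341 |R|=2.5074  x_hi=-0.2756 |R|=0.7591
  mid=-1.85485 |R|=0.29499 →hi
  mid=-2.64445 |R|=0.80761 →hi
  mid=-3.03926 |R|=1.45546 →lo
  mid=-2.84185 |R|=1.08868 →lo
  mid=-2.74315 |R|=0.93830 →hi
  mid=-2.79250 |R|=1.01093 →lo
  mid=-2.76783 |R|=0.97399 →hi
  mid=-2.78017 |R|=0.99230 →hi
  mid=-2.78634 |R|=1.00157 →lo
  mid=-2.78325 |R|=0.99692 →hi
  ...
  [-2.78537,-2.78518] ⇒ x*=-2.7853
Interval (-2.7853, 0).

(-2.7853,0); λ=-6 ⇒ h* = 0.4642.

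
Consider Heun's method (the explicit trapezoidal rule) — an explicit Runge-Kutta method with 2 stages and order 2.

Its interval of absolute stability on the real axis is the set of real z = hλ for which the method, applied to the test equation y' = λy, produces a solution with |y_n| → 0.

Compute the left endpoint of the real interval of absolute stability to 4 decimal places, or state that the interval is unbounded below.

Set f=λy, z=hλ:
  order 2, 2-stage ⇒ R(z)=1+z+z^2/2
  (e.g. R(-0.71)=0.54205, |R|=0.54205)

Boundary: |R(x)|=1, x<0.
x=-0.71: |R|=0.5421
|R(-2.31)|=1.3580 |R(-1.89)|=0.8960 |R(-1.02)|=0.5002
Bisect:
  x_lo=-2.5452 |R|=1.6939  x_hi=-0.2439 |R|=0.7859
  mid=-1.39454 |R|=0.57783 →hi
  mid=-1.96988 |R|=0.97033 →hi
  mid=-2.25755 |R|=1.29071 →lo
  mid=-2.11371 |R|=1.12018 →lo
  mid=-2.04180 |R|=1.04267 →lo
  mid=-2.00584 |R|=1.00585 →lo
  mid=-1.98786 |R|=0.98793 →hi
  mid=-1.99685 |R|=0.99685 →hi
  mid=-2.00134 |R|=1.00134 →lo
  mid=-1.99910 |R|=0.99910 →hi
  ...
  [-2.00008,-1.99994] ⇒ x*=-2.0000
Interval (-2.0000, 0).

z* = -2.0000.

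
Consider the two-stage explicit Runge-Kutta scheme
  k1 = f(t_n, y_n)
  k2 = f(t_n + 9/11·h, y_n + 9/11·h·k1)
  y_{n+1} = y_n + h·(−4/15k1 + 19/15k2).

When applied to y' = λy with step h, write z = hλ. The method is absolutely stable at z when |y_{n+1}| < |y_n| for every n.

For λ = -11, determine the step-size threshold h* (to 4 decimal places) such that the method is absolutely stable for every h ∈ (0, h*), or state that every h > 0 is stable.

(-0.9649,0); λ=-11 ⇒ h* = (55/57)/11 = 0.0877.

With y'=λy (z=hλ):
  k1=λy_n ⇒ h·k1=z·y_n;  k2=λ(1+9/11z)y_n ⇒ h·k2=z(1+9/11z)y_n
  y_{n+1}/y_n = 1 − 4/15z + 19/15z(1+9/11z) = 1 + z + 57/55z²
  so R(z) = 1 + z + 57/55z².

Solve |R(x)|<1 on ℝ⁻.
x=-1.41: |R|=1.6504
R=1: x+57/55x²=0 ⇒ x=−55/57=-0.9649; min R=1−1/(4·57/55)=0.7588>−1
Confirm numerically:
  x=-0.827: |R|=0.88180 <1
  x=-0.790: |R|=0.85679 <1
  x=-0.566: |R|=0.76601 <1
  x=-0.534: |R|=0.76153 <1
  x=-1.504: |R|=1.84027 >1
  x=-1.372: |R|=1.57883 >1
  x=-1.353: |R|=1.54418 >1
Interval (-0.9649, 0).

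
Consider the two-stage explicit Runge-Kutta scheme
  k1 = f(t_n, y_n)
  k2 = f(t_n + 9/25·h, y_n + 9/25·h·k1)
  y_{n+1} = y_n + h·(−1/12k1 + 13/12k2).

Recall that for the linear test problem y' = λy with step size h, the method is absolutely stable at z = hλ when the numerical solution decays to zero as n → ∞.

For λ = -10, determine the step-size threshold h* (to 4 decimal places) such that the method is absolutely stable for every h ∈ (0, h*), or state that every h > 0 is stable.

Test eqn y'=λy, z=hλ:
  k1=λy_n ⇒ h·k1=z·y_n;  k2=λ(1+9/25z)y_n ⇒ h·k2=z(1+9/25z)y_n
  y_{n+1}/y_n = 1 − 1/12z + 13/12z(1+9/25z) = 1 + z + 39/100z²
  R(z) = 1 + z + 39/100z².

Boundary: |R(x)|=1, x<0.
x=-1.08: |R|=0.3749
R=1: x+39/100x²=0 ⇒ x=−100/39=-2.5641; min R=1−1/(4·39/100)=0.3590>−1
Confirm numerically:
  x=-2.034: |R|=0.57949 <1
  x=-1.973: |R|=0.54516 <1
  x=-1.567: |R|=0.39064 <1
  x=-3.119: |R|=1.67498 >1
  x=-3.069: |R|=1.60432 >1
  x=-3.032: |R|=1.55328 >1
So |R|<1 on (-2.5641, 0).

(-2.5641,0); λ=-10 ⇒ h* = (100/39)/10 = 0.2564.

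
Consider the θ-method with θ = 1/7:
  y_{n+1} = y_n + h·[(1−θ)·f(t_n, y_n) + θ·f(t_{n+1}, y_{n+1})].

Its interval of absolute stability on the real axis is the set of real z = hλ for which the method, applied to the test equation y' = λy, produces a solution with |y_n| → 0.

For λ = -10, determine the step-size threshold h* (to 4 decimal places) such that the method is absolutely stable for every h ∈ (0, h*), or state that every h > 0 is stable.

(-2.8000,0); λ=-10 ⇒ h* = (14/5)/10 = 0.2800.

On y'=λy, z=hλ:
  y_{n+1} = y_n + z·[6/7·y_n + 1/7·y_{n+1}] ⇒ (1 − 1/7z)y_{n+1} = (1 + 6/7z)y_n
  so R(z) = (1 + 6/7z)/(1 − 1/7z).

Boundary: |R(x)|=1, x<0.
x=-0.9: |R|=0.2025
R=−1: 1+6/7x = −1+1/7x ⇒ -5/7x=2 ⇒ x=2/(-5/7)=-2.8000
Confirm numerically:
  x=-1.745: |R|=0.39680 <1
  x=-1.738: |R|=0.39231 <1
  x=-1.491: |R|=0.22918 <1
  x=-1.373: |R|=0.14786 <1
  x=-3.165: |R|=1.17954 >1
  x=-2.866: |R|=1.03345 >1
Stable set (-2.8000, 0).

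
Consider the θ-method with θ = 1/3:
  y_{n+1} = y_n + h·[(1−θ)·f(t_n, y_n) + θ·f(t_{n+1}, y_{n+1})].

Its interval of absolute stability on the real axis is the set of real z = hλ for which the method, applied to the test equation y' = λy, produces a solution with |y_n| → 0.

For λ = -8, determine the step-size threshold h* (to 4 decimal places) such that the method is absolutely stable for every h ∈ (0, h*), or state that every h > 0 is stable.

(-6.0000,0); λ=-8 ⇒ h* = (6)/8 = 0.7500.

With y'=λy (z=hλ):
  y_{n+1} = y_n + z·[2/3·y_n + 1/3·y_{n+1}] ⇒ (1 − 1/3z)y_{n+1} = (1 + 2/3z)y_n
  R(z) = (1 + 2/3z)/(1 − 1/3z).

Find x<0 with |R(x)|<1.
x=-0.68: |R|=0.4457
R=−1: 1+2/3x = −1+1/3x ⇒ -1/3x=2 ⇒ x=2/(-1/3)=-6.0000
Confirm numerically:
  x=-4.006: |R|=0.71539 <1
  x=-3.903: |R|=0.69622 <1
  x=-2.899: |R|=0.47432 <1
  x=-2.463: |R|=0.35255 <1
  x=-6.276: |R|=1.02975 >1
  x=-6.186: |R|=1.02025 >1
  x=-6.074: |R|=1.00816 >1
Interval (-6.0000, 0).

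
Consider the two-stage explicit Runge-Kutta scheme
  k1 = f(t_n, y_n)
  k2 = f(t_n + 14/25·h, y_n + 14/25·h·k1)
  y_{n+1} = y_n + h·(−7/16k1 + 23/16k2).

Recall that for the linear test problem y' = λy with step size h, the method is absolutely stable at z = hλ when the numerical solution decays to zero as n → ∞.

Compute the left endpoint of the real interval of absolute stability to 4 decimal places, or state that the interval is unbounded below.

Set f=λy, z=hλ:
  k1=λy_n ⇒ h·k1=z·y_n;  k2=λ(1+14/25z)y_n ⇒ h·k2=z(1+14/25z)y_n
  y_{n+1}/y_n = 1 − 7/16z + 23/16z(1+14/25z) = 1 + z + 161/200z²
  R(z) = 1 + z + 161/200z².

Find x<0 with |R(x)|<1.
x=-0.35: |R|=0.7486
R=1: x+161/200x²=0 ⇒ x=−200/161=-1.2422; min R=1−1/(4·161/200)=0.6894>−1
Confirm numerically:
  x=-1.013: |R|=0.81307 <1
  x=-0.996: |R|=0.80257 <1
  x=-0.777: |R|=0.70900 <1
  x=-0.671: |R|=0.69144 <1
  x=-1.824: |R|=1.85422 >1
  x=-1.365: |R|=1.13490 >1
  x=-1.315: |R|=1.07703 >1
Stable set (-1.2422, 0).

z* = -1.2422.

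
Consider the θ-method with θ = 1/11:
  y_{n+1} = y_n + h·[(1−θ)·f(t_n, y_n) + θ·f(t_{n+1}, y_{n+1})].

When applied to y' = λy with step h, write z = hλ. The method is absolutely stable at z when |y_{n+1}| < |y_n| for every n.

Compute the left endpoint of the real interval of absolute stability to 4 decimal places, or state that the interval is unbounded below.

On y'=λy, z=hλ:
  y_{n+1} = y_n + z·[10/11·y_n + 1/11·y_{n+1}] ⇒ (1 − 1/11z)y_{n+1} = (1 + 10/11z)y_n
  ⇒ R(z) = (1 + 10/11z)/(1 − 1/11z).

Boundary: |R(x)|=1, x<0.
x=-1.16: |R|=0.0493
R=−1: 1+10/11x = −1+1/11x ⇒ -9/11x=2 ⇒ x=2/(-9/11)=-2.4444
Confirm numerically:
  x=-1.829: |R|=0.56824 <1
  x=-1.739: |R|=0.50161 <1
  x=-1.698: |R|=0.47094 <1
  x=-1.205: |R|=0.08603 <1
  x=-3.023: |R|=1.37132 >1
  x=-2.753: |R|=1.20192 >1
Interval (-2.4444, 0).

z* = -2.4444.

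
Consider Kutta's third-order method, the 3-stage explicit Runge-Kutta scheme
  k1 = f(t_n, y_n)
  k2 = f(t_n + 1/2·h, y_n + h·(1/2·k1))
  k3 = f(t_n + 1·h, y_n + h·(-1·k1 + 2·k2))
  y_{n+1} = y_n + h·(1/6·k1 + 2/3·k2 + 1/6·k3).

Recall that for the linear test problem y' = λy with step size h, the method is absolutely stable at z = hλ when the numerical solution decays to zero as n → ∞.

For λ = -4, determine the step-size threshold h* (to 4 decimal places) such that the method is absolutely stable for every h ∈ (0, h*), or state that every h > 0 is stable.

(-2.5127,0); λ=-4 ⇒ h* = 0.6282.

Set f=λy, z=hλ:
  order 3, 3-stage ⇒ R(z)=1+z+z^2/2+z^3/6
  (e.g. R(-1.63)=-0.02334, |R|=0.02334)

Boundary: |R(x)|=1, x<0.
x=-1.63: |R|=0.0233
|R(-1.83)|=0.1770 |R(-1.56)|=0.0241 |R(-0.54)|=0.5796
Bisect:
  x_lo=-3.0002 |R|=2.0006  x_hi=-0.1208 |R|=0.8862
  mid=-1.56053 |R|=0.02371 →hi
  mid=-2.28039 |R|=0.65670 →hi
  mid=-2.64031 |R|=1.22240 →lo
  mid=-2.46035 |R|=0.91590 →hi
  mid=-2.55033 |R|=1.06288 →lo
  mid=-2.50534 |R|=0.98787 →hi
  mid=-2.52784 |R|=1.02498 →lo
  ...
  [-2.51290,-2.51272] ⇒ x*=-2.5127
Interval (-2.5127, 0).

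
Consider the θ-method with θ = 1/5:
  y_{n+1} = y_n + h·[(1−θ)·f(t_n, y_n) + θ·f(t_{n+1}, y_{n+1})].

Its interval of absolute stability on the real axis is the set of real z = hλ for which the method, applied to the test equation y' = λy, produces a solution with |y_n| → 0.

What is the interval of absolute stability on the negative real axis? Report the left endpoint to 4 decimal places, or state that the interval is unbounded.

z∈(-3.3333,0).

On y'=λy, z=hλ:
  y_{n+1} = y_n + z·[4/5·y_n + 1/5·y_{n+1}] ⇒ (1 − 1/5z)y_{n+1} = (1 + 4/5z)y_n
  R(z) = (1 + 4/5z)/(1 − 1/5z).

Need |R(x)|<1, x<0.
x=-0.65: |R|=0.4248
R=−1: 1+4/5x = −1+1/5x ⇒ -3/5x=2 ⇒ x=2/(-3/5)=-3.3333
Confirm numerically:
  x=-3.183: |R|=0.94489 <1
  x=-2.215: |R|=0.53500 <1
  x=-1.797: |R|=0.32191 <1
  x=-1.430: |R|=0.11198 <1
  x=-3.884: |R|=1.18595 >1
  x=-3.498: |R|=1.05813 >1
  x=-3.473: |R|=1.04945 >1
Stable set (-3.3333, 0).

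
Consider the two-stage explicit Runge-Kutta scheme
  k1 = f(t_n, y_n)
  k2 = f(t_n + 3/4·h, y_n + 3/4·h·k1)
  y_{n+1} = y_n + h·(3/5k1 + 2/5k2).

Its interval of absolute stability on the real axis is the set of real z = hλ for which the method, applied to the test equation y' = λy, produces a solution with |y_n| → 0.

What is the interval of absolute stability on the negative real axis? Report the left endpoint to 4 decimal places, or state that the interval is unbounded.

(-3.3333, 0).

With y'=λy (z=hλ):
  k1=λy_n ⇒ h·k1=z·y_n;  k2=λ(1+3/4z)y_n ⇒ h·k2=z(1+3/4z)y_n
  y_{n+1}/y_n = 1 + 3/5z + 2/5z(1+3/4z) = 1 + z + 3/10z²
  so R(z) = 1 + z + 3/10z².

Find x<0 with |R(x)|<1.
x=-1.3: |R|=0.2070
R=1: x+3/10x²=0 ⇒ x=−10/3=-3.3333; min R=1−1/(4·3/10)=0.1667>−1
Confirm numerically:
  x=-3.072: |R|=0.75916 <1
  x=-2.320: |R|=0.29472 <1
  x=-1.990: |R|=0.19803 <1
  x=-1.850: |R|=0.17675 <1
  x=-3.844: |R|=1.58890 >1
  x=-3.787: |R|=1.51541 >1
  x=-3.702: |R|=1.40944 >1
Stable set (-3.3333, 0).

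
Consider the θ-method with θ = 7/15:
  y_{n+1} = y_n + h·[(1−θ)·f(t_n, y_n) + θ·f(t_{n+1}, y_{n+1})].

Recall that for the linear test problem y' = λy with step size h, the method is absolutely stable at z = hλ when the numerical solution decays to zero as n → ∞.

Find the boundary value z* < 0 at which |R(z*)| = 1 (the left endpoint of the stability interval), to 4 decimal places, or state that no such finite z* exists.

With y'=λy (z=hλ):
  y_{n+1} = y_n + z·[8/15·y_n + 7/15·y_{n+1}] ⇒ (1 − 7/15z)y_{n+1} = (1 + 8/15z)y_n
  so R(z) = (1 + 8/15z)/(1 − 7/15z).

Need |R(x)|<1, x<0.
x=-0.34: |R|=0.7066
R=−1: 1+8/15x = −1+7/15x ⇒ -1/15x=2 ⇒ x=2/(-1/15)=-30.0000
Confirm numerically:
  x=-20.067: |R|=0.93611 <1
  x=-19.673: |R|=0.93238 <1
  x=-14.842: |R|=0.87251 <1
  x=-14.391: |R|=0.86513 <1
  x=-30.385: |R|=1.00169 >1
  x=-30.079: |R|=1.00035 >1
So |R|<1 on (-30.0000, 0).

z* = -30.0000.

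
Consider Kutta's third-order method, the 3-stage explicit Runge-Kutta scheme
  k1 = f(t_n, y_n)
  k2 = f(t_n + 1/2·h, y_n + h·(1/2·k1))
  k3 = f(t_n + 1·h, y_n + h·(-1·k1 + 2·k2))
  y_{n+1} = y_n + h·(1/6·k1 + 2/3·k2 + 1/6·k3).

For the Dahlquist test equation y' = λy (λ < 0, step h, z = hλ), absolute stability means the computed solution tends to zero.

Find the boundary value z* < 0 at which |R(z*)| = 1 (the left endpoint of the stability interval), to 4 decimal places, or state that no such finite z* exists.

Set f=λy, z=hλ:
  order 3, 3-stage ⇒ R(z)=1+z+z^2/2+z^3/6
  (e.g. R(-0.77)=0.45036, |R|=0.45036)

Solve |R(x)|<1 on ℝ⁻.
x=-0.77: |R|=0.4504
|R(-2.33)|=0.7238 |R(-2.18)|=0.5305 |R(-1.14)|=0.2629
Bisect:
  x_lo=-2.9857 |R|=1.9644  x_hi=-0.1689 |R|=0.8446
  mid=-1.57728 |R|=0.01263 →hi
  mid=-2.28147 |R|=0.65814 →hi
  mid=-2.63357 |R|=1.20999 →lo
  mid=-2.45752 |R|=0.91148 →hi
  mid=-2.54554 |R|=1.05475 →lo
  mid=-2.50153 |R|=0.98166 →hi
  mid=-2.52354 |R|=1.01783 →lo
  ...
  [-2.51288,-2.51271] ⇒ x*=-2.5127
Stable set (-2.5127, 0).

left endpoint -2.5127.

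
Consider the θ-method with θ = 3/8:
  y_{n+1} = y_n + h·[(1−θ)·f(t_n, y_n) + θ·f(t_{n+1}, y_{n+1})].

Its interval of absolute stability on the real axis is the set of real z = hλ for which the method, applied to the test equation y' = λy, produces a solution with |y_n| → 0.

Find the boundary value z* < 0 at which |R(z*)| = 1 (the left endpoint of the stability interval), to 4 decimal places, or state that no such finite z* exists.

Set f=λy, z=hλ:
  y_{n+1} = y_n + z·[5/8·y_n + 3/8·y_{n+1}] ⇒ (1 − 3/8z)y_{n+1} = (1 + 5/8z)y_n
  so R(z) = (1 + 5/8z)/(1 − 3/8z).

Find x<0 with |R(x)|<1.
x=-1.54: |R|=0.0238
R=−1: 1+5/8x = −1+3/8x ⇒ -1/4x=2 ⇒ x=2/(-1/4)=-8.0000
Confirm numerically:
  x=-5.136: |R|=0.75530 <1
  x=-4.742: |R|=0.70683 <1
  x=-4.199: |R|=0.63092 <1
  x=-8.248: |R|=1.01515 >1
  x=-8.235: |R|=1.01437 >1
Interval (-8.0000, 0).

left endpoint -8.0000.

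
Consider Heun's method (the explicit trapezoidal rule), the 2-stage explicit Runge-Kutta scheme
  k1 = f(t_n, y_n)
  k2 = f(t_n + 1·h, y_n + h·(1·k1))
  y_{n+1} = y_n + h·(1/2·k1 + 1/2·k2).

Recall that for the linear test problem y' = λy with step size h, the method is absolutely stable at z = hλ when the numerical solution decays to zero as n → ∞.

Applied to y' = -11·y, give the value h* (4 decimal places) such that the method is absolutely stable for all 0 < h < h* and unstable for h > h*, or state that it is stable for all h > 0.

(-2.0000,0); λ=-11 ⇒ h* = 0.1818.

Set f=λy, z=hλ:
  order 2, 2-stage ⇒ R(z)=1+z+z^2/2
  (e.g. R(-0.82)=0.51620, |R|=0.51620)

Need |R(x)|<1, x<0.
x=-0.82: |R|=0.5162
|R(-2.32)|=1.3712 |R(-1.68)|=0.7312 |R(-1.09)|=0.5040
Bisect:
  x_lo=-2.3486 |R|=1.4094  x_hi=-0.1382 |R|=0.8714
  mid=-1.24338 |R|=0.52962 →hi
  mid=-1.79599 |R|=0.81680 →hi
  mid=-2.07229 |R|=1.07491 →lo
  mid=-1.93414 |R|=0.93631 →hi
  mid=-2.00322 |R|=1.00322 →lo
  mid=-1.96868 |R|=0.96917 →hi
  mid=-1.98595 |R|=0.98605 →hi
  mid=-1.99458 |R|=0.99460 →hi
  mid=-1.99890 |R|=0.99890 →hi
  mid=-2.00106 |R|=1.00106 →lo
  ...
  [-2.00012,-1.99998] ⇒ x*=-2.0000
Interval (-2.0000, 0).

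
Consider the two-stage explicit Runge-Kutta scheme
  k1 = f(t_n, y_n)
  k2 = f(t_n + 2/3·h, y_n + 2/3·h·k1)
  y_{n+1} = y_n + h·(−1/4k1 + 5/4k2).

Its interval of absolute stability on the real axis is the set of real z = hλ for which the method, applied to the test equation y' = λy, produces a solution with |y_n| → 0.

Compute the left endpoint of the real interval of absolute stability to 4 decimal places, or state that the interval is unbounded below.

left endpoint -1.2000.

Set f=λy, z=hλ:
  k1=λy_n ⇒ h·k1=z·y_n;  k2=λ(1+2/3z)y_n ⇒ h·k2=z(1+2/3z)y_n
  y_{n+1}/y_n = 1 − 1/4z + 5/4z(1+2/3z) = 1 + z + 5/6z²
  so R(z) = 1 + z + 5/6z².

Solve |R(x)|<1 on ℝ⁻.
x=-1.51: |R|=1.3901
R=1: x+5/6x²=0 ⇒ x=−6/5=-1.2000; min R=1−1/(4·5/6)=0.7000>−1
Confirm numerically:
  x=-1.114: |R|=0.92016 <1
  x=-1.070: |R|=0.88408 <1
  x=-0.627: |R|=0.70061 <1
  x=-1.737: |R|=1.77731 >1
  x=-1.660: |R|=1.63633 >1
  x=-1.518: |R|=1.40227 >1
So |R|<1 on (-1.2000, 0).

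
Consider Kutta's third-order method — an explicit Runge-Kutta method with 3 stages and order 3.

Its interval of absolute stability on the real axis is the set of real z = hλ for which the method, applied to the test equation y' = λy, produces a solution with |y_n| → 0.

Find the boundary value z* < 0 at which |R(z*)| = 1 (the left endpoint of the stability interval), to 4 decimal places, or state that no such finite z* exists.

z* = -2.5127.

On y'=λy, z=hλ:
  order 3, 3-stage ⇒ R(z)=1+z+z^2/2+z^3/6
  (e.g. R(-1.66)=-0.04458, |R|=0.04458)

Boundary: |R(x)|=1, x<0.
x=-1.66: |R|=0.0446
|R(-2.52)|=1.0120 |R(-1.38)|=0.1342 |R(-1.08)|=0.2932
Bisect:
  x_lo=-3.1537 |R|=2.4084  x_hi=-0.2538 |R|=0.7757
  mid=-1.70376 |R|=0.07664 →hi
  mid=-2.42872 |R|=0.86708 →hi
  mid=-2.79120 |R|=1.52007 →lo
  mid=-2.60996 |R|=1.16714 →lo
  mid=-2.51934 |R|=1.01087 →lo
  mid=-2.47403 |R|=0.93746 →hi
  mid=-2.49668 |R|=0.97378 →hi
  mid=-2.50801 |R|=0.99223 →hi
  ...
  [-2.51279,-2.51261] ⇒ x*=-2.5127
Stable set (-2.5127, 0).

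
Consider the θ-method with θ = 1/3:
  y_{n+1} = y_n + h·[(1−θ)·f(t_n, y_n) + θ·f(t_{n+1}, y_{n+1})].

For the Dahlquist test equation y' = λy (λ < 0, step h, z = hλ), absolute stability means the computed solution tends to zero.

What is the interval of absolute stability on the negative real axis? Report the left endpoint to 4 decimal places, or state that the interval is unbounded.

Set f=λy, z=hλ:
  y_{n+1} = y_n + z·[2/3·y_n + 1/3·y_{n+1}] ⇒ (1 − 1/3z)y_{n+1} = (1 + 2/3z)y_n
  R(z) = (1 + 2/3z)/(1 − 1/3z).

Find x<0 with |R(x)|<1.
x=-1.4: |R|=0.0455
R=−1: 1+2/3x = −1+1/3x ⇒ -1/3x=2 ⇒ x=2/(-1/3)=-6.0000
Confirm numerically:
  x=-5.865: |R|=0.98477 <1
  x=-4.868: |R|=0.85613 <1
  x=-3.426: |R|=0.59944 <1
  x=-3.032: |R|=0.50796 <1
  x=-6.575: |R|=1.06005 >1
  x=-6.368: |R|=1.03928 >1
So |R|<1 on (-6.0000, 0).

(-6.0000, 0).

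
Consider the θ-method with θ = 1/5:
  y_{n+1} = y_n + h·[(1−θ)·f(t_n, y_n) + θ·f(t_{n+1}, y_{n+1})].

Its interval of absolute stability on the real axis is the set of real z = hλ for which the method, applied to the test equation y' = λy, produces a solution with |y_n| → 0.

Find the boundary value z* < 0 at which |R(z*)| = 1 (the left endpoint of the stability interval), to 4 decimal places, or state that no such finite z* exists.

left endpoint -3.3333.

Test eqn y'=λy, z=hλ:
  y_{n+1} = y_n + z·[4/5·y_n + 1/5·y_{n+1}] ⇒ (1 − 1/5z)y_{n+1} = (1 + 4/5z)y_n
  ⇒ R(z) = (1 + 4/5z)/(1 − 1/5z).

Find x<0 with |R(x)|<1.
x=-0.92: |R|=0.2230
R=−1: 1+4/5x = −1+1/5x ⇒ -3/5x=2 ⇒ x=2/(-3/5)=-3.3333
Confirm numerically:
  x=-2.912: |R|=0.84024 <1
  x=-2.540: |R|=0.68435 <1
  x=-1.699: |R|=0.26810 <1
  x=-1.655: |R|=0.24343 <1
  x=-3.727: |R|=1.13533 >1
  x=-3.564: |R|=1.08080 >1
  x=-3.408: |R|=1.02664 >1
So |R|<1 on (-3.3333, 0).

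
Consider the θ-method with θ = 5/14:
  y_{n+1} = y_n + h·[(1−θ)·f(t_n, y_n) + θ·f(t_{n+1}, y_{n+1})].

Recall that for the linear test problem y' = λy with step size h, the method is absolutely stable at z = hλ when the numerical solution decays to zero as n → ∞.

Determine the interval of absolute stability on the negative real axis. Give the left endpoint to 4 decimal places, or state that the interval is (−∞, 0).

(-7.0000, 0).

Set f=λy, z=hλ:
  y_{n+1} = y_n + z·[9/14·y_n + 5/14·y_{n+1}] ⇒ (1 − 5/14z)y_{n+1} = (1 + 9/14z)y_n
  Hence R(z) = (1 + 9/14z)/(1 − 5/14z).

Solve |R(x)|<1 on ℝ⁻.
x=-0.49: |R|=0.5830
R=−1: 1+9/14x = −1+5/14x ⇒ -2/7x=2 ⇒ x=2/(-2/7)=-7.0000
Confirm numerically:
  x=-6.943: |R|=0.99532 <1
  x=-6.691: |R|=0.97395 <1
  x=-3.063: |R|=0.46280 <1
  x=-7.396: |R|=1.03107 >1
  x=-7.172: |R|=1.01380 >1
  x=-7.133: |R|=1.01071 >1
Stable set (-7.0000, 0).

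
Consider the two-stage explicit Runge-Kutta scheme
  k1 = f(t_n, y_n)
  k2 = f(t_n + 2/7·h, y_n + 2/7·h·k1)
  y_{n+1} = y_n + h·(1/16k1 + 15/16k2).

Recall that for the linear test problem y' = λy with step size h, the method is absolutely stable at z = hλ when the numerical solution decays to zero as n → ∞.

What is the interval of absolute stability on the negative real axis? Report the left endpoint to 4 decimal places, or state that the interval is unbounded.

On y'=λy, z=hλ:
  k1=λy_n ⇒ h·k1=z·y_n;  k2=λ(1+2/7z)y_n ⇒ h·k2=z(1+2/7z)y_n
  y_{n+1}/y_n = 1 + 1/16z + 15/16z(1+2/7z) = 1 + z + 15/56z²
  ⇒ R(z) = 1 + z + 15/56z².

Boundary: |R(x)|=1, x<0.
x=-1.7: |R|=0.0741
R=1: x+15/56x²=0 ⇒ x=−56/15=-3.7333; min R=1−1/(4·15/56)=0.0667>−1
Confirm numerically:
  x=-2.464: |R|=0.16224 <1
  x=-2.154: |R|=0.08878 <1
  x=-2.013: |R|=0.07240 <1
  x=-1.918: |R|=0.06737 <1
  x=-4.089: |R|=1.38955 >1
  x=-3.923: |R|=1.19930 >1
  x=-3.754: |R|=1.02078 >1
So |R|<1 on (-3.7333, 0).

z∈(-3.7333,0).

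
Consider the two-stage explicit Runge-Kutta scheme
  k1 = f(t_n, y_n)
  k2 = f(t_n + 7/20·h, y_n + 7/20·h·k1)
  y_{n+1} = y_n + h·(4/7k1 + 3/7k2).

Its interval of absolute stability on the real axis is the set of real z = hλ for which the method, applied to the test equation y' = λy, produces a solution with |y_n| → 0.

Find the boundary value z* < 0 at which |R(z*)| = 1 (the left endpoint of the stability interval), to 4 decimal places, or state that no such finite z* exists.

Set f=λy, z=hλ:
  k1=λy_n ⇒ h·k1=z·y_n;  k2=λ(1+7/20z)y_n ⇒ h·k2=z(1+7/20z)y_n
  y_{n+1}/y_n = 1 + 4/7z + 3/7z(1+7/20z) = 1 + z + 3/20z²
  so R(z) = 1 + z + 3/20z².

Find x<0 with |R(x)|<1.
x=-0.48: |R|=0.5546
R=1: x+3/20x²=0 ⇒ x=−20/3=-6.6667; min R=1−1/(4·3/20)=-0.6667>−1
Confirm numerically:
  x=-5.903: |R|=0.32381 <1
  x=-3.839: |R|=0.62831 <1
  x=-3.246: |R|=0.66552 <1
  x=-7.130: |R|=1.49553 >1
  x=-6.877: |R|=1.21697 >1
Interval (-6.6667, 0).

z* = -6.6667.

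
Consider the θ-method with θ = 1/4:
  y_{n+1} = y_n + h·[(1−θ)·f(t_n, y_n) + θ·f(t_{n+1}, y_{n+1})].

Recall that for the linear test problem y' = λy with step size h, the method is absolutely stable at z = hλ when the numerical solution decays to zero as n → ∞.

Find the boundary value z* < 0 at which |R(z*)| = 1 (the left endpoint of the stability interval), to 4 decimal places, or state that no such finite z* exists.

Test eqn y'=λy, z=hλ:
  y_{n+1} = y_n + z·[3/4·y_n + 1/4·y_{n+1}] ⇒ (1 − 1/4z)y_{n+1} = (1 + 3/4z)y_n
  so R(z) = (1 + 3/4z)/(1 − 1/4z).

Find x<0 with |R(x)|<1.
x=-0.62: |R|=0.4632
R=−1: 1+3/4x = −1+1/4x ⇒ -1/2x=2 ⇒ x=2/(-1/2)=-4.0000
Confirm numerically:
  x=-3.315: |R|=0.81271 <1
  x=-2.816: |R|=0.65258 <1
  x=-2.461: |R|=0.52360 <1
  x=-4.142: |R|=1.03488 >1
  x=-4.082: |R|=1.02029 >1
Stable set (-4.0000, 0).

left endpoint -4.0000.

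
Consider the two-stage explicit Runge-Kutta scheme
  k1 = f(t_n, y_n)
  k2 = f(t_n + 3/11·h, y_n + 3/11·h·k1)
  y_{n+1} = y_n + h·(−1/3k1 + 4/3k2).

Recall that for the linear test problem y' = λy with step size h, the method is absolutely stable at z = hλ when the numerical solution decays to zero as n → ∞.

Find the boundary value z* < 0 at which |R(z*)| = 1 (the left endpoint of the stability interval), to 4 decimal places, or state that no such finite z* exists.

z* = -2.7500.

Set f=λy, z=hλ:
  k1=λy_n ⇒ h·k1=z·y_n;  k2=λ(1+3/11z)y_n ⇒ h·k2=z(1+3/11z)y_n
  y_{n+1}/y_n = 1 − 1/3z + 4/3z(1+3/11z) = 1 + z + 4/11z²
  R(z) = 1 + z + 4/11z².

Find x<0 with |R(x)|<1.
x=-0.99: |R|=0.3664
R=1: x+4/11x²=0 ⇒ x=−11/4=-2.7500; min R=1−1/(4·4/11)=0.3125>−1
Confirm numerically:
  x=-2.331: |R|=0.64484 <1
  x=-1.915: |R|=0.41854 <1
  x=-1.602: |R|=0.33124 <1
  x=-3.261: |R|=1.60595 >1
  x=-3.020: |R|=1.29651 >1
  x=-2.790: |R|=1.04058 >1
So |R|<1 on (-2.7500, 0).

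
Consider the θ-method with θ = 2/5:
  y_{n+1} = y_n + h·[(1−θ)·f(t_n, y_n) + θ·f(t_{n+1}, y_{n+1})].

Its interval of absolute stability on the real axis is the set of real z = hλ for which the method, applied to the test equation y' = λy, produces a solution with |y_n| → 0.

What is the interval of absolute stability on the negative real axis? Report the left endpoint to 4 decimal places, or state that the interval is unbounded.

With y'=λy (z=hλ):
  y_{n+1} = y_n + z·[3/5·y_n + 2/5·y_{n+1}] ⇒ (1 − 2/5z)y_{n+1} = (1 + 3/5z)y_n
  Hence R(z) = (1 + 3/5z)/(1 − 2/5z).

Solve |R(x)|<1 on ℝ⁻.
x=-0.94: |R|=0.3169
R=−1: 1+3/5x = −1+2/5x ⇒ -1/5x=2 ⇒ x=2/(-1/5)=-10.0000
Confirm numerically:
  x=-8.548: |R|=0.93429 <1
  x=-8.194: |R|=0.91556 <1
  x=-4.355: |R|=0.58826 <1
  x=-10.430: |R|=1.01663 >1
  x=-10.109: |R|=1.00432 >1
Stable set (-10.0000, 0).

(-10.0000, 0).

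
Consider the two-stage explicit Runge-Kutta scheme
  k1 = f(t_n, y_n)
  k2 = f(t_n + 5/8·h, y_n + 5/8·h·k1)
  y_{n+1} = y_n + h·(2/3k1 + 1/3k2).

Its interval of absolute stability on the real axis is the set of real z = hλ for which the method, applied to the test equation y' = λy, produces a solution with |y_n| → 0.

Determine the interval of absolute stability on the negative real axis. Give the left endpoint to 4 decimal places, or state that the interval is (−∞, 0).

(-4.8000, 0).

Test eqn y'=λy, z=hλ:
  k1=λy_n ⇒ h·k1=z·y_n;  k2=λ(1+5/8z)y_n ⇒ h·k2=z(1+5/8z)y_n
  y_{n+1}/y_n = 1 + 2/3z + 1/3z(1+5/8z) = 1 + z + 5/24z²
  ⇒ R(z) = 1 + z + 5/24z².

Find x<0 with |R(x)|<1.
x=-1.03: |R|=0.1910
R=1: x+5/24x²=0 ⇒ x=−24/5=-4.8000; min R=1−1/(4·5/24)=-0.2000>−1
Confirm numerically:
  x=-4.261: |R|=0.52153 <1
  x=-3.524: |R|=0.06320 <1
  x=-3.243: |R|=0.05195 <1
  x=-3.096: |R|=0.09908 <1
  x=-5.069: |R|=1.28408 >1
  x=-5.064: |R|=1.27852 >1
  x=-4.940: |R|=1.14408 >1
So |R|<1 on (-4.8000, 0).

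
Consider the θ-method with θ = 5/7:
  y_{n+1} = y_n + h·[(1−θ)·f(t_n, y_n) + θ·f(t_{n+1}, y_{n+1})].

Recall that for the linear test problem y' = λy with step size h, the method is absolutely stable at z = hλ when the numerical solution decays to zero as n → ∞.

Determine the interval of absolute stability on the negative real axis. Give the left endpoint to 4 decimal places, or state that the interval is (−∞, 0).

Set f=λy, z=hλ:
  y_{n+1} = y_n + z·[2/7·y_n + 5/7·y_{n+1}] ⇒ (1 − 5/7z)y_{n+1} = (1 + 2/7z)y_n
  R(z) = (1 + 2/7z)/(1 − 5/7z).

Boundary: |R(x)|=1, x<0.
x=-1.47: |R|=0.2829
x=-2: |R|=0.1765
x=-10: |R|=0.2281
x=-100: |R|=0.3807
θ=5/7≥1/2 ⇒ |1+2/7x|<|1−5/7x| ∀x<0 ⇒ interval (−∞,0).

(−∞, 0) — no finite endpoint.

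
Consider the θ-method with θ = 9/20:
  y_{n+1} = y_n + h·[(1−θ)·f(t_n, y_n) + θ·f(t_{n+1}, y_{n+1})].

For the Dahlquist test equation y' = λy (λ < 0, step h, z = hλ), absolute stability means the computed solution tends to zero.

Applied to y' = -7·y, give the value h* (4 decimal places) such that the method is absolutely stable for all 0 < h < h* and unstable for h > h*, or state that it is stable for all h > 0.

Test eqn y'=λy, z=hλ:
  y_{n+1} = y_n + z·[11/20·y_n + 9/20·y_{n+1}] ⇒ (1 − 9/20z)y_{n+1} = (1 + 11/20z)y_n
  ⇒ R(z) = (1 + 11/20z)/(1 − 9/20z).

Solve |R(x)|<1 on ℝ⁻.
x=-1.5: |R|=0.1045
R=−1: 1+11/20x = −1+9/20x ⇒ -1/10x=2 ⇒ x=2/(-1/10)=-20.0000
Confirm numerically:
  x=-17.727: |R|=0.97468 <1
  x=-16.750: |R|=0.96193 <1
  x=-14.207: |R|=0.92164 <1
  x=-12.802: |R|=0.89353 <1
  x=-20.254: |R|=1.00251 >1
  x=-20.136: |R|=1.00135 >1
  x=-20.085: |R|=1.00085 >1
So |R|<1 on (-20.0000, 0).

(-20.0000,0); λ=-7 ⇒ h* = (20)/7 = 2.8571.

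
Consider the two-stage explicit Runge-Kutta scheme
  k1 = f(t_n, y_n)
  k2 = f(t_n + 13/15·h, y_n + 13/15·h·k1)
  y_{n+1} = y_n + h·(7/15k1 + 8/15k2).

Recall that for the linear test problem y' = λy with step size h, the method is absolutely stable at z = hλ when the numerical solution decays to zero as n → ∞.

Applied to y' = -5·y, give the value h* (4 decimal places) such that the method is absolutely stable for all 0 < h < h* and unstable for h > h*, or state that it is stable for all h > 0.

Set f=λy, z=hλ:
  k1=λy_n ⇒ h·k1=z·y_n;  k2=λ(1+13/15z)y_n ⇒ h·k2=z(1+13/15z)y_n
  y_{n+1}/y_n = 1 + 7/15z + 8/15z(1+13/15z) = 1 + z + 104/225z²
  Hence R(z) = 1 + z + 104/225z².

Solve |R(x)|<1 on ℝ⁻.
x=-1.63: |R|=0.5981
R=1: x+104/225x²=0 ⇒ x=−225/104=-2.1635; min R=1−1/(4·104/225)=0.4591>−1
Confirm numerically:
  x=-2.071: |R|=0.91149 <1
  x=-1.116: |R|=0.45968 <1
  x=-1.041: |R|=0.45990 <1
  x=-2.680: |R|=1.63986 >1
  x=-2.485: |R|=1.36933 >1
Stable set (-2.1635, 0).

(-2.1635,0); λ=-5 ⇒ h* = (225/104)/5 = 0.4327.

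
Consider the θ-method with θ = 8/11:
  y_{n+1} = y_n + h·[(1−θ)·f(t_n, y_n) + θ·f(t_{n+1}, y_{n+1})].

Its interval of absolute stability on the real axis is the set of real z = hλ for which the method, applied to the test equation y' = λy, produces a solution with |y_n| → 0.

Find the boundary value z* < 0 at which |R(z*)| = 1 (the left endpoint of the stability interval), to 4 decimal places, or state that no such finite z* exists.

(−∞, 0) — no finite endpoint.

Set f=λy, z=hλ:
  y_{n+1} = y_n + z·[3/11·y_n + 8/11·y_{n+1}] ⇒ (1 − 8/11z)y_{n+1} = (1 + 3/11z)y_n
  so R(z) = (1 + 3/11z)/(1 − 8/11z).

Find x<0 with |R(x)|<1.
x=-1.57: |R|=0.2670
x=-2: |R|=0.1852
x=-10: |R|=0.2088
x=-100: |R|=0.3564
θ=8/11≥1/2 ⇒ |1+3/11x|<|1−8/11x| ∀x<0 ⇒ interval (−∞,0).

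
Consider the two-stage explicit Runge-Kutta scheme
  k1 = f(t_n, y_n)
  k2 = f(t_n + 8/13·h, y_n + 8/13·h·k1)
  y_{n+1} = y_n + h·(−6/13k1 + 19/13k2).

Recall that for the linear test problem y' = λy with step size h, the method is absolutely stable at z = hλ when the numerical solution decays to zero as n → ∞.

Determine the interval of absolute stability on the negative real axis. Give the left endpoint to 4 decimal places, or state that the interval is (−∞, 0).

z∈(-1.1118,0).

On y'=λy, z=hλ:
  k1=λy_n ⇒ h·k1=z·y_n;  k2=λ(1+8/13z)y_n ⇒ h·k2=z(1+8/13z)y_n
  y_{n+1}/y_n = 1 − 6/13z + 19/13z(1+8/13z) = 1 + z + 152/169z²
  Hence R(z) = 1 + z + 152/169z².

Solve |R(x)|<1 on ℝ⁻.
x=-1.29: |R|=1.2067
R=1: x+152/169x²=0 ⇒ x=−169/152=-1.1118; min R=1−1/(4·152/169)=0.7220>−1
Confirm numerically:
  x=-1.021: |R|=0.91658 <1
  x=-0.659: |R|=0.73160 <1
  x=-0.589: |R|=0.72302 <1
  x=-1.634: |R|=1.76738 >1
  x=-1.535: |R|=1.58421 >1
  x=-1.232: |R|=1.13314 >1
So |R|<1 on (-1.1118, 0).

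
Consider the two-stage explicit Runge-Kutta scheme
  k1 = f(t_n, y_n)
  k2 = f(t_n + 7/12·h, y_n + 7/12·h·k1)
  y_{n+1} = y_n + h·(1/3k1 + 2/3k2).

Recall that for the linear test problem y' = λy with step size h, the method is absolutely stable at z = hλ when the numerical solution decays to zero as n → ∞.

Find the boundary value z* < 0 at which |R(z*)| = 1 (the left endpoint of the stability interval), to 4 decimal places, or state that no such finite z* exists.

On y'=λy, z=hλ:
  k1=λy_n ⇒ h·k1=z·y_n;  k2=λ(1+7/12z)y_n ⇒ h·k2=z(1+7/12z)y_n
  y_{n+1}/y_n = 1 + 1/3z + 2/3z(1+7/12z) = 1 + z + 7/18z²
  R(z) = 1 + z + 7/18z².

Find x<0 with |R(x)|<1.
x=-0.46: |R|=0.6223
R=1: x+7/18x²=0 ⇒ x=−18/7=-2.5714; min R=1−1/(4·7/18)=0.3571>−1
Confirm numerically:
  x=-2.299: |R|=0.75643 <1
  x=-1.931: |R|=0.51907 <1
  x=-1.259: |R|=0.35742 <1
  x=-1.236: |R|=0.35810 <1
  x=-3.073: |R|=1.59941 >1
  x=-2.810: |R|=1.26071 >1
  x=-2.782: |R|=1.22781 >1
Stable set (-2.5714, 0).

left endpoint -2.5714.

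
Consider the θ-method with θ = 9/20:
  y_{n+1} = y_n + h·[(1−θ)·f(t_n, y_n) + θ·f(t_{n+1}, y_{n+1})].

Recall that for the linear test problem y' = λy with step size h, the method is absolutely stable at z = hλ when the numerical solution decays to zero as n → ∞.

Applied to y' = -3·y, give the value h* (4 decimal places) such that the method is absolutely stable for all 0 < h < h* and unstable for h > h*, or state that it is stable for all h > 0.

With y'=λy (z=hλ):
  y_{n+1} = y_n + z·[11/20·y_n + 9/20·y_{n+1}] ⇒ (1 − 9/20z)y_{n+1} = (1 + 11/20z)y_n
  R(z) = (1 + 11/20z)/(1 − 9/20z).

Need |R(x)|<1, x<0.
x=-1.51: |R|=0.1009
R=−1: 1+11/20x = −1+9/20x ⇒ -1/10x=2 ⇒ x=2/(-1/10)=-20.0000
Confirm numerically:
  x=-17.840: |R|=0.97607 <1
  x=-13.076: |R|=0.89942 <1
  x=-10.375: |R|=0.83021 <1
  x=-8.534: |R|=0.76311 <1
  x=-20.335: |R|=1.00330 >1
  x=-20.230: |R|=1.00228 >1
So |R|<1 on (-20.0000, 0).

(-20.0000,0); λ=-3 ⇒ h* = (20)/3 = 6.6667.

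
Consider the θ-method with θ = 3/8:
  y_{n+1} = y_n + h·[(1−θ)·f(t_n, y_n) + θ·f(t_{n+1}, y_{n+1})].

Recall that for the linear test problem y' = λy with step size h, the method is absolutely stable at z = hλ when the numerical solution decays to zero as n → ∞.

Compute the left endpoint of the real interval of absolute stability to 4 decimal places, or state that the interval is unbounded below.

With y'=λy (z=hλ):
  y_{n+1} = y_n + z·[5/8·y_n + 3/8·y_{n+1}] ⇒ (1 − 3/8z)y_{n+1} = (1 + 5/8z)y_n
  Hence R(z) = (1 + 5/8z)/(1 − 3/8z).

Boundary: |R(x)|=1, x<0.
x=-1.55: |R|=0.0198
R=−1: 1+5/8x = −1+3/8x ⇒ -1/4x=2 ⇒ x=2/(-1/4)=-8.0000
Confirm numerically:
  x=-7.364: |R|=0.95773 <1
  x=-7.355: |R|=0.95709 <1
  x=-6.533: |R|=0.89369 <1
  x=-4.933: |R|=0.73095 <1
  x=-8.539: |R|=1.03207 >1
  x=-8.484: |R|=1.02894 >1
Interval (-8.0000, 0).

left endpoint -8.0000.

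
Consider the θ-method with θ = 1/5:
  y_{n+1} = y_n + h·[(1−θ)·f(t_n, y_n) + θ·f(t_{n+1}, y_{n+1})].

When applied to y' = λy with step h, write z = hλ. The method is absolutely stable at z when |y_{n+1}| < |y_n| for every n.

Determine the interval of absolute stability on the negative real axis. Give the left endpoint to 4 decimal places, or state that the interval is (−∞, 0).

z∈(-3.3333,0).

Set f=λy, z=hλ:
  y_{n+1} = y_n + z·[4/5·y_n + 1/5·y_{n+1}] ⇒ (1 − 1/5z)y_{n+1} = (1 + 4/5z)y_n
  ⇒ R(z) = (1 + 4/5z)/(1 − 1/5z).

Need |R(x)|<1, x<0.
x=-1.23: |R|=0.0128
R=−1: 1+4/5x = −1+1/5x ⇒ -3/5x=2 ⇒ x=2/(-3/5)=-3.3333
Confirm numerically:
  x=-3.021: |R|=0.88318 <1
  x=-2.637: |R|=0.72646 <1
  x=-2.405: |R|=0.62390 <1
  x=-1.699: |R|=0.26810 <1
  x=-3.722: |R|=1.13368 >1
  x=-3.571: |R|=1.08319 >1
So |R|<1 on (-3.3333, 0).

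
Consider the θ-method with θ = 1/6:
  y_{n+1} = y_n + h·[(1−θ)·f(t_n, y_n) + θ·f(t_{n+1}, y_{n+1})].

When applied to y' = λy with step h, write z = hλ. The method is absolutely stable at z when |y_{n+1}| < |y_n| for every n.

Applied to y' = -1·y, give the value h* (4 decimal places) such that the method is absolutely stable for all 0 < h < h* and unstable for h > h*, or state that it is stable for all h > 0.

(-3.0000,0); λ=-1 ⇒ h* = (3)/1 = 3.0000.

On y'=λy, z=hλ:
  y_{n+1} = y_n + z·[5/6·y_n + 1/6·y_{n+1}] ⇒ (1 − 1/6z)y_{n+1} = (1 + 5/6z)y_n
  R(z) = (1 + 5/6z)/(1 − 1/6z).

Need |R(x)|<1, x<0.
x=-0.34: |R|=0.6782
R=−1: 1+5/6x = −1+1/6x ⇒ -2/3x=2 ⇒ x=2/(-2/3)=-3.0000
Confirm numerically:
  x=-2.773: |R|=0.89650 <1
  x=-2.336: |R|=0.68138 <1
  x=-1.541: |R|=0.22610 <1
  x=-1.204: |R|=0.00278 <1
  x=-3.352: |R|=1.15056 >1
  x=-3.283: |R|=1.12194 >1
Interval (-3.0000, 0).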